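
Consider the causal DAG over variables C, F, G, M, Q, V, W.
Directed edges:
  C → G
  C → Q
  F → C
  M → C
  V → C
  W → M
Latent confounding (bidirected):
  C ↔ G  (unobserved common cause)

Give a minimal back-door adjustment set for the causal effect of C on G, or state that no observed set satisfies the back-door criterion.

desc(C)\{C}={G,Q}; candidates ⊆ {F,M,V,W}.
C↔G: latent back-door arc(s) into C.
size 0: {}; under {} C still reaches {F,G,M,V,W} ∋ G.
size 1: {F}, {M}, {V} …(+1); under {F} C still reaches {G,M,V,W} ∋ G.
size 2: {F,M}, {F,V}, {F,W} …(+3); under {F,M} C still reaches {G,V} ∋ G.
C↔G cannot be blocked by any observed set — no back-door set.

C→G: no observed back-door set.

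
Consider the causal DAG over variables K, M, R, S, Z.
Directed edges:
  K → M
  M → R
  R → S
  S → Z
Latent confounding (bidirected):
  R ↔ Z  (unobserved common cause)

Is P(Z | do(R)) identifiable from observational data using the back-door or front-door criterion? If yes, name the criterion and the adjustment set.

P(Z|do(R)): frontdoor, adjust for {S}.

desc(R)\{R}={S,Z}; candidates ⊆ {K,M}.
R↔Z: latent back-door arc(s) into R.
size 0: {}; under {} R still reaches {K,M,Z} ∋ Z.
size 1: {K}, {M}; under {K} R still reaches {M,Z} ∋ Z.
size 2: {K,M}; under {K,M} R still reaches {Z} ∋ Z.
R↔Z cannot be blocked by any observed set — no back-door set.
{S}: (i) intercepts every directed R→Z path; (ii) no back-door R→{S}; (iii) {R} blocks every back-door {S}→Z. Front-door holds.
P(Z|do(R)) = Σ_{S} P(S|R) Σ_{R'} P(Z|S,R')P(R').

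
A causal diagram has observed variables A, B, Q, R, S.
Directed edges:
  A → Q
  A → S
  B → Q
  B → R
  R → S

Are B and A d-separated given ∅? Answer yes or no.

Bayes-Ball from B | ∅ reaches {Q,R,S}.
A ∉ reach(B|∅) ⇒ B ⊥ A | ∅.

Yes — B ⊥ A | ∅.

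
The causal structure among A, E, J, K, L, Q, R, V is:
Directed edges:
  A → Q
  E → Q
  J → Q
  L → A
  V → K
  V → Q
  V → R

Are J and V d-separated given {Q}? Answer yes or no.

No — J and V are d-connected given {Q}.

Bayes-Ball from J | {Q} reaches {A,E,K,L,R,V}.
V ∈ reach(J|{Q}) ⇒ J ⊥̸ V | {Q}.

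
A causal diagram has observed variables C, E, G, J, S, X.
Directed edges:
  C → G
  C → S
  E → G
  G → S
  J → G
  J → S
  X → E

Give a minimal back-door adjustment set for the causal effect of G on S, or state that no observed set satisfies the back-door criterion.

desc(G)\{G}={S}; candidates ⊆ {C,E,J,X}.
size 0: {}; under {} G still reaches {C,E,J,S,X} ∋ S.
size 1: {C}, {E}, {J} …(+1); under {C} G still reaches {E,J,S,X} ∋ S.
{C,J}: G⊥S given {C,J} in G with G→· removed — back-door holds.

G→S: minimal back-door set {C, J}.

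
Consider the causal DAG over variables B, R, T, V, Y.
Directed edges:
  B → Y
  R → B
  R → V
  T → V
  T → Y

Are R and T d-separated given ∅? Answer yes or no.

Bayes-Ball from R | ∅ reaches {B,V,Y}.
T ∉ reach(R|∅) ⇒ R ⊥ T | ∅.

Yes — R ⊥ T | ∅.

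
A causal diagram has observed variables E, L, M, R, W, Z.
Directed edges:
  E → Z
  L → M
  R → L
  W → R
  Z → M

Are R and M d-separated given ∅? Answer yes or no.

No — R and M are d-connected given ∅.

Bayes-Ball from R | ∅ reaches {L,M,W}.
M ∈ reach(R|∅) ⇒ R ⊥̸ M | ∅.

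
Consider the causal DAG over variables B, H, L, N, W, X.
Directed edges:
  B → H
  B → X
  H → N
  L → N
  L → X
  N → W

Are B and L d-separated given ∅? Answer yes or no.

Bayes-Ball from B | ∅ reaches {H,N,W,X}.
L ∉ reach(B|∅) ⇒ B ⊥ L | ∅.

Yes — B ⊥ L | ∅.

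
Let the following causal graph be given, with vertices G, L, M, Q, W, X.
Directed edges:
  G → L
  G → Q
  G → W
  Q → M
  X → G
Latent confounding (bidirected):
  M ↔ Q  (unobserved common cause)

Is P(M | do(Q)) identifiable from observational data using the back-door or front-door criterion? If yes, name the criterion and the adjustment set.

desc(Q)\{Q}={M}; candidates ⊆ {G,L,W,X}.
Q↔M: latent back-door arc(s) into Q.
size 0: {}; under {} Q still reaches {G,L,M,W,X} ∋ M.
size 1: {G}, {L}, {W} …(+1); under {G} Q still reaches {M} ∋ M.
size 2: {G,L}, {G,W}, {G,X} …(+3); under {G,L} Q still reaches {M} ∋ M.
Q↔M cannot be blocked by any observed set — no back-door set.
No mediator lies on a directed Q→…→M path.
Neither criterion identifies P(M|do(Q)) in this graph.

P(M|do(Q)): not identifiable (no BD/FD set).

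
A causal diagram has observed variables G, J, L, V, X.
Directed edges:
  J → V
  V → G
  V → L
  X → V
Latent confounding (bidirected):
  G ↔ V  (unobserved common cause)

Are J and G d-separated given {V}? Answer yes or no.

Bayes-Ball from J | {V} reaches {G,X}.
G ∈ reach(J|{V}) ⇒ J ⊥̸ G | {V}.

No — J and G are d-connected given {V}.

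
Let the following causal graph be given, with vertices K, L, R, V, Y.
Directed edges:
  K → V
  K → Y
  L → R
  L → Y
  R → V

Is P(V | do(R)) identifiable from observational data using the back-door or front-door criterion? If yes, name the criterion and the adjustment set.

P(V|do(R)): backdoor, adjust for ∅.

desc(R)\{R}={V}; candidates ⊆ {K,L,Y}.
∅: R⊥V given ∅ in G with R→· removed — back-door holds.
P(V|do(R)) = P(V|R) — no adjustment needed.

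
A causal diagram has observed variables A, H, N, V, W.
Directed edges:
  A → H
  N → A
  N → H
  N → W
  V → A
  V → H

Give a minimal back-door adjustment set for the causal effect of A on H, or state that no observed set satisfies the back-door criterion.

desc(A)\{A}={H}; candidates ⊆ {N,V,W}.
size 0: {}; under {} A still reaches {H,N,V,W} ∋ H.
size 1: {N}, {V}, {W}; under {N} A still reaches {H,V} ∋ H.
{N,V}: A⊥H given {N,V} in G with A→· removed — back-door holds.

A→H: minimal back-door set {N, V}.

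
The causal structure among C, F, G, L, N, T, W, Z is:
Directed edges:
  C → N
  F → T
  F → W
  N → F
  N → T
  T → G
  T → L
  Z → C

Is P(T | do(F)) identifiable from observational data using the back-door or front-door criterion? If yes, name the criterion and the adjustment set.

desc(F)\{F}={G,L,T,W}; candidates ⊆ {C,N,Z}.
size 0: {}; under {} F still reaches {C,G,L,N,T,Z} ∋ T.
{N}: F⊥T given {N} in G with F→· removed — back-door holds.
P(T|do(F)) = Σ_{N} P(T|F,N)·P(N).

P(T|do(F)): backdoor, adjust for {N}.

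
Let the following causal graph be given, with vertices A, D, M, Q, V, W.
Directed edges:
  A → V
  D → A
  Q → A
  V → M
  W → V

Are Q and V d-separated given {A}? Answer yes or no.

Bayes-Ball from Q | {A} reaches {D}.
V ∉ reach(Q|{A}) ⇒ Q ⊥ V | {A}.

Yes — Q ⊥ V | {A}.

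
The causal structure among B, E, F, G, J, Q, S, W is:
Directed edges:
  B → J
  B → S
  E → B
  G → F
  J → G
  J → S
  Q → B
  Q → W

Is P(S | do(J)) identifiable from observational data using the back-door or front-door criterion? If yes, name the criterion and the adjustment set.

P(S|do(J)): backdoor, adjust for {B}.

desc(J)\{J}={F,G,S}; candidates ⊆ {B,E,Q,W}.
size 0: {}; under {} J still reaches {B,E,Q,S,W} ∋ S.
{B}: J⊥S given {B} in G with J→· removed — back-door holds.
P(S|do(J)) = Σ_{B} P(S|J,B)·P(B).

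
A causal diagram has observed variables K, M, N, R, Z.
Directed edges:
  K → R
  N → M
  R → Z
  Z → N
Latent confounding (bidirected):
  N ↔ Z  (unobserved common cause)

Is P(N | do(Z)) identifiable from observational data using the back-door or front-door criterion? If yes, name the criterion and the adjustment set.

desc(Z)\{Z}={M,N}; candidates ⊆ {K,R}.
Z↔N: latent back-door arc(s) into Z.
size 0: {}; under {} Z still reaches {K,M,N,R} ∋ N.
size 1: {K}, {R}; under {K} Z still reaches {M,N,R} ∋ N.
size 2: {K,R}; under {K,R} Z still reaches {M,N} ∋ N.
Z↔N cannot be blocked by any observed set — no back-door set.
No mediator lies on a directed Z→…→N path.
Neither criterion identifies P(N|do(Z)) in this graph.

P(N|do(Z)): not identifiable (no BD/FD set).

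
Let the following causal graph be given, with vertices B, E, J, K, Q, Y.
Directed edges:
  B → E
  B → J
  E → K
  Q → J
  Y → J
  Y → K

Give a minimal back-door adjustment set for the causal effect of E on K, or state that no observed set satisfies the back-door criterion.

E→K: minimal back-door set ∅.

desc(E)\{E}={K}; candidates ⊆ {B,J,Q,Y}.
∅: E⊥K given ∅ in G with E→· removed — back-door holds.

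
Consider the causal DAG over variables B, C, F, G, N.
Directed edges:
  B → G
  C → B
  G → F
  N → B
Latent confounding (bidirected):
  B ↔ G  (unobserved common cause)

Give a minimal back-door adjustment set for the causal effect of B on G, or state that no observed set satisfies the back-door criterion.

B→G: no observed back-door set.

desc(B)\{B}={F,G}; candidates ⊆ {C,N}.
B↔G: latent back-door arc(s) into B.
size 0: {}; under {} B still reaches {C,F,G,N} ∋ G.
size 1: {C}, {N}; under {C} B still reaches {F,G,N} ∋ G.
size 2: {C,N}; under {C,N} B still reaches {F,G} ∋ G.
B↔G cannot be blocked by any observed set — no back-door set.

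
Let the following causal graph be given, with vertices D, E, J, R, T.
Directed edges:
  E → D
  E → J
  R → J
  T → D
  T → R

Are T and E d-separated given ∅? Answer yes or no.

Bayes-Ball from T | ∅ reaches {D,J,R}.
E ∉ reach(T|∅) ⇒ T ⊥ E | ∅.

Yes — T ⊥ E | ∅.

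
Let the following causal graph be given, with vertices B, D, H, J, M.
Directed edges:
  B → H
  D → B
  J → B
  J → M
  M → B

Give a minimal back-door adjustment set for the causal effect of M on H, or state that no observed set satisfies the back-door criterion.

desc(M)\{M}={B,H}; candidates ⊆ {D,J}.
size 0: {}; under {} M still reaches {B,H,J} ∋ H.
{J}: M⊥H given {J} in G with M→· removed — back-door holds.

M→H: minimal back-door set {J}.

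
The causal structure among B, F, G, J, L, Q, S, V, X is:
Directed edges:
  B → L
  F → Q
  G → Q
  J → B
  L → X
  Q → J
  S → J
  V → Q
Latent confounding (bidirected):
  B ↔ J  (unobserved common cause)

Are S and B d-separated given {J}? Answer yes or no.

Bayes-Ball from S | {J} reaches {B,F,G,L,Q,V,X}.
B ∈ reach(S|{J}) ⇒ S ⊥̸ B | {J}.

No — S and B are d-connected given {J}.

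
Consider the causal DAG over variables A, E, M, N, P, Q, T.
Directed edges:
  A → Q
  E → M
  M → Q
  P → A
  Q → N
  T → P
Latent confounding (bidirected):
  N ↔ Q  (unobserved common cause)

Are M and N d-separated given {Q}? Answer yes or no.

Bayes-Ball from M | {Q} reaches {A,E,N,P,T}.
N ∈ reach(M|{Q}) ⇒ M ⊥̸ N | {Q}.

No — M and N are d-connected given {Q}.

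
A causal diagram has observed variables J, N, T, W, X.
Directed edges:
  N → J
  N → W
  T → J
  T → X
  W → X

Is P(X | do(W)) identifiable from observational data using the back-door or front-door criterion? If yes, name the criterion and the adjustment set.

P(X|do(W)): backdoor, adjust for ∅.

desc(W)\{W}={X}; candidates ⊆ {J,N,T}.
∅: W⊥X given ∅ in G with W→· removed — back-door holds.
P(X|do(W)) = P(X|W) — no adjustment needed.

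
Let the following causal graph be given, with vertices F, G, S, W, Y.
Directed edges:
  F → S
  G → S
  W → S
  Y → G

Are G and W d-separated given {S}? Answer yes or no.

Bayes-Ball from G | {S} reaches {F,W,Y}.
W ∈ reach(G|{S}) ⇒ G ⊥̸ W | {S}.

No — G and W are d-connected given {S}.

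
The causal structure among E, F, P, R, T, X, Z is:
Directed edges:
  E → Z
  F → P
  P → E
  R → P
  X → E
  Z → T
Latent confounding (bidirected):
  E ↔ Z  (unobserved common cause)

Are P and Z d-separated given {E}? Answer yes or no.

No — P and Z are d-connected given {E}.

Bayes-Ball from P | {E} reaches {F,R,T,X,Z}.
Z ∈ reach(P|{E}) ⇒ P ⊥̸ Z | {E}.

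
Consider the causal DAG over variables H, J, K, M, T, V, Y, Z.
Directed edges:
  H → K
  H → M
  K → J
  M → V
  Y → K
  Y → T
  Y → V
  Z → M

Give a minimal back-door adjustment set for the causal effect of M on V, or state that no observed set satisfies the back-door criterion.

M→V: minimal back-door set ∅.

desc(M)\{M}={V}; candidates ⊆ {H,J,K,T,Y,Z}.
∅: M⊥V given ∅ in G with M→· removed — back-door holds.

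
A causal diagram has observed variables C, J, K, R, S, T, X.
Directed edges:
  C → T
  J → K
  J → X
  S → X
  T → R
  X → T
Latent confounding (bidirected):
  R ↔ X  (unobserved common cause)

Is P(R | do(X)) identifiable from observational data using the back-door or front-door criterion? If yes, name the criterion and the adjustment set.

P(R|do(X)): frontdoor, adjust for {T}.

desc(X)\{X}={R,T}; candidates ⊆ {C,J,K,S}.
X↔R: latent back-door arc(s) into X.
size 0: {}; under {} X still reaches {J,K,R,S} ∋ R.
size 1: {C}, {J}, {K} …(+1); under {C} X still reaches {J,K,R,S} ∋ R.
size 2: {C,J}, {C,K}, {C,S} …(+3); under {C,J} X still reaches {R,S} ∋ R.
X↔R cannot be blocked by any observed set — no back-door set.
{T}: (i) intercepts every directed X→R path; (ii) no back-door X→{T}; (iii) {X} blocks every back-door {T}→R. Front-door holds.
P(R|do(X)) = Σ_{T} P(T|X) Σ_{X'} P(R|T,X')P(X').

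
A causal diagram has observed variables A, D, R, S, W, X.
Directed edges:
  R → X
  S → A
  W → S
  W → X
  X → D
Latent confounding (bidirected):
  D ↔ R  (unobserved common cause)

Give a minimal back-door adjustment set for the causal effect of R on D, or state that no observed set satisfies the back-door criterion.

R→D: no observed back-door set.

desc(R)\{R}={D,X}; candidates ⊆ {A,S,W}.
R↔D: latent back-door arc(s) into R.
size 0: {}; under {} R still reaches {D} ∋ D.
size 1: {A}, {S}, {W}; under {A} R still reaches {D} ∋ D.
size 2: {A,S}, {A,W}, {S,W}; under {A,S} R still reaches {D} ∋ D.
R↔D cannot be blocked by any observed set — no back-door set.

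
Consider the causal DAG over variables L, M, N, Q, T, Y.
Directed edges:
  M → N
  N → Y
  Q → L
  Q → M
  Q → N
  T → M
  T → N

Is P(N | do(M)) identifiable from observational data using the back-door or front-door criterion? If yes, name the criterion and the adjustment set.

P(N|do(M)): backdoor, adjust for {Q, T}.

desc(M)\{M}={N,Y}; candidates ⊆ {L,Q,T}.
size 0: {}; under {} M still reaches {L,N,Q,T,Y} ∋ N.
size 1: {L}, {Q}, {T}; under {L} M still reaches {N,Q,T,Y} ∋ N.
{Q,T}: M⊥N given {Q,T} in G with M→· removed — back-door holds.
P(N|do(M)) = Σ_{Q,T} P(N|M,Q,T)·P(Q,T).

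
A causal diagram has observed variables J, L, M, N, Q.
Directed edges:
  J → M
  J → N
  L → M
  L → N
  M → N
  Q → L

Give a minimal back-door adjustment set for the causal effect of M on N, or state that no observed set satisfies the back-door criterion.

desc(M)\{M}={N}; candidates ⊆ {J,L,Q}.
size 0: {}; under {} M still reaches {J,L,N,Q} ∋ N.
size 1: {J}, {L}, {Q}; under {J} M still reaches {L,N,Q} ∋ N.
{J,L}: M⊥N given {J,L} in G with M→· removed — back-door holds.

M→N: minimal back-door set {J, L}.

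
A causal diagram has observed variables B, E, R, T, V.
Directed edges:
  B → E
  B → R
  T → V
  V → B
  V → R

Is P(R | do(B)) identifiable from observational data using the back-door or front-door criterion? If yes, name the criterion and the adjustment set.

desc(B)\{B}={E,R}; candidates ⊆ {T,V}.
size 0: {}; under {} B still reaches {R,T,V} ∋ R.
{V}: B⊥R given {V} in G with B→· removed — back-door holds.
P(R|do(B)) = Σ_{V} P(R|B,V)·P(V).

P(R|do(B)): backdoor, adjust for {V}.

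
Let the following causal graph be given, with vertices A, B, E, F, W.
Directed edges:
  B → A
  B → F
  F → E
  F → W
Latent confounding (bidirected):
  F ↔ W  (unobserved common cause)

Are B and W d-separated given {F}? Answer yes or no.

Bayes-Ball from B | {F} reaches {A,W}.
W ∈ reach(B|{F}) ⇒ B ⊥̸ W | {F}.

No — B and W are d-connected given {F}.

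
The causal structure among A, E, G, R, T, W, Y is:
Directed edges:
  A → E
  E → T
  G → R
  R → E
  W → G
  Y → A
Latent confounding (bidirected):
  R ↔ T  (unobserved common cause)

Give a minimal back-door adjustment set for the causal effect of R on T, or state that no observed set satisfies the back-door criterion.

desc(R)\{R}={E,T}; candidates ⊆ {A,G,W,Y}.
R↔T: latent back-door arc(s) into R.
size 0: {}; under {} R still reaches {G,T,W} ∋ T.
size 1: {A}, {G}, {W} …(+1); under {A} R still reaches {G,T,W} ∋ T.
size 2: {A,G}, {A,W}, {A,Y} …(+3); under {A,G} R still reaches {T} ∋ T.
R↔T cannot be blocked by any observed set — no back-door set.

R→T: no observed back-door set.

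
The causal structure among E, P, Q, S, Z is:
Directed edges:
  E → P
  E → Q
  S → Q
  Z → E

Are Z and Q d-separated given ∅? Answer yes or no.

Bayes-Ball from Z | ∅ reaches {E,P,Q}.
Q ∈ reach(Z|∅) ⇒ Z ⊥̸ Q | ∅.

No — Z and Q are d-connected given ∅.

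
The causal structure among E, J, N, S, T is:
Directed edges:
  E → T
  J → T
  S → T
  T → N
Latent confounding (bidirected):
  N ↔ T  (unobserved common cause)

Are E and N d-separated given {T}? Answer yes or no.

Bayes-Ball from E | {T} reaches {J,N,S}.
N ∈ reach(E|{T}) ⇒ E ⊥̸ N | {T}.

No — E and N are d-connected given {T}.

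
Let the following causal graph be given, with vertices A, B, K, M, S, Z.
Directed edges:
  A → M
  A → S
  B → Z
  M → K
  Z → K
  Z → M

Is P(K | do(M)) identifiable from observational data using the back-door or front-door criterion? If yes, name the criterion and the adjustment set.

P(K|do(M)): backdoor, adjust for {Z}.

desc(M)\{M}={K}; candidates ⊆ {A,B,S,Z}.
size 0: {}; under {} M still reaches {A,B,K,S,Z} ∋ K.
{Z}: M⊥K given {Z} in G with M→· removed — back-door holds.
P(K|do(M)) = Σ_{Z} P(K|M,Z)·P(Z).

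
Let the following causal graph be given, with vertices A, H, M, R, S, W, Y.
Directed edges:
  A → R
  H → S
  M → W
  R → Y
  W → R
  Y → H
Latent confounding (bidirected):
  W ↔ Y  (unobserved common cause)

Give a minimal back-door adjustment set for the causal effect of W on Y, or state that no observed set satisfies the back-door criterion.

W→Y: no observed back-door set.

desc(W)\{W}={H,R,S,Y}; candidates ⊆ {A,M}.
W↔Y: latent back-door arc(s) into W.
size 0: {}; under {} W still reaches {H,M,S,Y} ∋ Y.
size 1: {A}, {M}; under {A} W still reaches {H,M,S,Y} ∋ Y.
size 2: {A,M}; under {A,M} W still reaches {H,S,Y} ∋ Y.
W↔Y cannot be blocked by any observed set — no back-door set.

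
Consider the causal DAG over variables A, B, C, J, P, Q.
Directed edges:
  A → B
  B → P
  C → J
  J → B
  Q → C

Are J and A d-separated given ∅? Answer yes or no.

Bayes-Ball from J | ∅ reaches {B,C,P,Q}.
A ∉ reach(J|∅) ⇒ J ⊥ A | ∅.

Yes — J ⊥ A | ∅.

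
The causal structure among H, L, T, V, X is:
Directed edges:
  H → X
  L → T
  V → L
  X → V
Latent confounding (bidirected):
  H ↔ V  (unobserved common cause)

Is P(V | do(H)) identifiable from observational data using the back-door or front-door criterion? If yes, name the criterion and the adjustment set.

desc(H)\{H}={L,T,V,X}; candidates ⊆ {—}.
H↔V: latent back-door arc(s) into H.
size 0: {}; under {} H still reaches {L,T,V} ∋ V.
H↔V cannot be blocked by any observed set — no back-door set.
{X}: (i) intercepts every directed H→V path; (ii) no back-door H→{X}; (iii) {H} blocks every back-door {X}→V. Front-door holds.
P(V|do(H)) = Σ_{X} P(X|H) Σ_{H'} P(V|X,H')P(H').

P(V|do(H)): frontdoor, adjust for {X}.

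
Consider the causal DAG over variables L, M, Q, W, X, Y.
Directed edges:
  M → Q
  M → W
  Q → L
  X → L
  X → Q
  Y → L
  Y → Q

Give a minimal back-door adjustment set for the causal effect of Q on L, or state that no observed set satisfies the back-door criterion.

Q→L: minimal back-door set {X, Y}.

desc(Q)\{Q}={L}; candidates ⊆ {M,W,X,Y}.
size 0: {}; under {} Q still reaches {L,M,W,X,Y} ∋ L.
size 1: {M}, {W}, {X} …(+1); under {M} Q still reaches {L,X,Y} ∋ L.
{X,Y}: Q⊥L given {X,Y} in G with Q→· removed — back-door holds.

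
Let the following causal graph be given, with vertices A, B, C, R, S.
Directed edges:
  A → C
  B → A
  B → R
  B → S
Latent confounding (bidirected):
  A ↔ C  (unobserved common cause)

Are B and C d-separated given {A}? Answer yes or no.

No — B and C are d-connected given {A}.

Bayes-Ball from B | {A} reaches {C,R,S}.
C ∈ reach(B|{A}) ⇒ B ⊥̸ C | {A}.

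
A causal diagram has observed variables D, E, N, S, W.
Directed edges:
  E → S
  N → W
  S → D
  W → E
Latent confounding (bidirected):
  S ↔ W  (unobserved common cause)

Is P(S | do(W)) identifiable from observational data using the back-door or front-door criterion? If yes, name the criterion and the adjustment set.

P(S|do(W)): frontdoor, adjust for {E}.

desc(W)\{W}={D,E,S}; candidates ⊆ {N}.
W↔S: latent back-door arc(s) into W.
size 0: {}; under {} W still reaches {D,N,S} ∋ S.
size 1: {N}; under {N} W still reaches {D,S} ∋ S.
W↔S cannot be blocked by any observed set — no back-door set.
{E}: (i) intercepts every directed W→S path; (ii) no back-door W→{E}; (iii) {W} blocks every back-door {E}→S. Front-door holds.
P(S|do(W)) = Σ_{E} P(E|W) Σ_{W'} P(S|E,W')P(W').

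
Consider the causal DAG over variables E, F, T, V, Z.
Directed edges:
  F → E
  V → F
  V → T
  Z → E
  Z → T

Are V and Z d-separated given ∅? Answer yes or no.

Bayes-Ball from V | ∅ reaches {E,F,T}.
Z ∉ reach(V|∅) ⇒ V ⊥ Z | ∅.

Yes — V ⊥ Z | ∅.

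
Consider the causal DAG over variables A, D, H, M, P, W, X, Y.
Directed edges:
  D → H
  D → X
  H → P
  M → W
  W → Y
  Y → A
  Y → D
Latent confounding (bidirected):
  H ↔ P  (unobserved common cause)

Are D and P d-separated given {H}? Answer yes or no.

Bayes-Ball from D | {H} reaches {A,M,P,W,X,Y}.
P ∈ reach(D|{H}) ⇒ D ⊥̸ P | {H}.

No — D and P are d-connected given {H}.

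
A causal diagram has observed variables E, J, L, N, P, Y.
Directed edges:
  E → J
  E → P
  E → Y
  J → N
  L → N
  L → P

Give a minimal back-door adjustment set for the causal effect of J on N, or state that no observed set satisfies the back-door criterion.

J→N: minimal back-door set ∅.

desc(J)\{J}={N}; candidates ⊆ {E,L,P,Y}.
∅: J⊥N given ∅ in G with J→· removed — back-door holds.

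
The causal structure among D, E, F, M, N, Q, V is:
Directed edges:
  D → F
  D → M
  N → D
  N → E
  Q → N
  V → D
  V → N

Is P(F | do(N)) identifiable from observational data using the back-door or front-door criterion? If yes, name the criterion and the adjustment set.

P(F|do(N)): backdoor, adjust for {V}.

desc(N)\{N}={D,E,F,M}; candidates ⊆ {Q,V}.
size 0: {}; under {} N still reaches {D,F,M,Q,V} ∋ F.
{V}: N⊥F given {V} in G with N→· removed — back-door holds.
P(F|do(N)) = Σ_{V} P(F|N,V)·P(V).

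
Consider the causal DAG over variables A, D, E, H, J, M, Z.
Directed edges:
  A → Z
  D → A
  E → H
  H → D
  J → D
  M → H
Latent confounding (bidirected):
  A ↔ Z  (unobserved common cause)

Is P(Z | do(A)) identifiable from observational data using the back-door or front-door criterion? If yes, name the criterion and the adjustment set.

P(Z|do(A)): not identifiable (no BD/FD set).

desc(A)\{A}={Z}; candidates ⊆ {D,E,H,J,M}.
A↔Z: latent back-door arc(s) into A.
size 0: {}; under {} A still reaches {D,E,H,J,M,Z} ∋ Z.
size 1: {D}, {E}, {H} …(+2); under {D} A still reaches {Z} ∋ Z.
size 2: {D,E}, {D,H}, {D,J} …(+7); under {D,E} A still reaches {Z} ∋ Z.
A↔Z cannot be blocked by any observed set — no back-door set.
No mediator lies on a directed A→…→Z path.
Neither criterion identifies P(Z|do(A)) in this graph.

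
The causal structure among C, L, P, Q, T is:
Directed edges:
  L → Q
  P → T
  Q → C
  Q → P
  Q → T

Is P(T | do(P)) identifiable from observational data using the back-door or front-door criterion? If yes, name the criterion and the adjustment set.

P(T|do(P)): backdoor, adjust for {Q}.

desc(P)\{P}={T}; candidates ⊆ {C,L,Q}.
size 0: {}; under {} P still reaches {C,L,Q,T} ∋ T.
{Q}: P⊥T given {Q} in G with P→· removed — back-door holds.
P(T|do(P)) = Σ_{Q} P(T|P,Q)·P(Q).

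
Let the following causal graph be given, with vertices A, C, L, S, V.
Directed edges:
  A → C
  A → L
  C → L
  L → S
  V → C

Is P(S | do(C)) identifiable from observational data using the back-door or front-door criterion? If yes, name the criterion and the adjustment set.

P(S|do(C)): backdoor, adjust for {A}.

desc(C)\{C}={L,S}; candidates ⊆ {A,V}.
size 0: {}; under {} C still reaches {A,L,S,V} ∋ S.
{A}: C⊥S given {A} in G with C→· removed — back-door holds.
P(S|do(C)) = Σ_{A} P(S|C,A)·P(A).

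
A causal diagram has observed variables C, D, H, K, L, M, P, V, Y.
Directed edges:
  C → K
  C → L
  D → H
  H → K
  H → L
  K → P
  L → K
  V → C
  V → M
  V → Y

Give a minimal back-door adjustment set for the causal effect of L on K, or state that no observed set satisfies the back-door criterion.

desc(L)\{L}={K,P}; candidates ⊆ {C,D,H,M,V,Y}.
size 0: {}; under {} L still reaches {C,D,H,K,M,P,V,Y} ∋ K.
size 1: {C}, {D}, {H} …(+3); under {C} L still reaches {D,H,K,P} ∋ K.
{C,H}: L⊥K given {C,H} in G with L→· removed — back-door holds.

L→K: minimal back-door set {C, H}.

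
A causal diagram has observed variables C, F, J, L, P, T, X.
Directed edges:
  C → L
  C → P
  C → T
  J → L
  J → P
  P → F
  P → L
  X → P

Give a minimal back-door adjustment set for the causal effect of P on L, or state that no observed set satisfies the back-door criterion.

P→L: minimal back-door set {C, J}.

desc(P)\{P}={F,L}; candidates ⊆ {C,J,T,X}.
size 0: {}; under {} P still reaches {C,J,L,T,X} ∋ L.
size 1: {C}, {J}, {T} …(+1); under {C} P still reaches {J,L,X} ∋ L.
{C,J}: P⊥L given {C,J} in G with P→· removed — back-door holds.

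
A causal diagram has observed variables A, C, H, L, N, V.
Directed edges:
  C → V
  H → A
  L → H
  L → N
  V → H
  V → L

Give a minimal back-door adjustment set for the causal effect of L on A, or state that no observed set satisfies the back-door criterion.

desc(L)\{L}={A,H,N}; candidates ⊆ {C,V}.
size 0: {}; under {} L still reaches {A,C,H,V} ∋ A.
{V}: L⊥A given {V} in G with L→· removed — back-door holds.

L→A: minimal back-door set {V}.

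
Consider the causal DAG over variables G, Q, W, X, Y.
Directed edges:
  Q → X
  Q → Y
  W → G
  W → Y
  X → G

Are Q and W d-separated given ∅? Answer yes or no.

Yes — Q ⊥ W | ∅.

Bayes-Ball from Q | ∅ reaches {G,X,Y}.
W ∉ reach(Q|∅) ⇒ Q ⊥ W | ∅.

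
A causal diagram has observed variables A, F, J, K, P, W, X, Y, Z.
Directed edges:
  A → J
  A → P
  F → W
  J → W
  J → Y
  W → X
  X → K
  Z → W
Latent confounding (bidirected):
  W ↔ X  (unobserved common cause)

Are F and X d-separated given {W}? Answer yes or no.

Bayes-Ball from F | {W} reaches {A,J,K,P,X,Y,Z}.
X ∈ reach(F|{W}) ⇒ F ⊥̸ X | {W}.

No — F and X are d-connected given {W}.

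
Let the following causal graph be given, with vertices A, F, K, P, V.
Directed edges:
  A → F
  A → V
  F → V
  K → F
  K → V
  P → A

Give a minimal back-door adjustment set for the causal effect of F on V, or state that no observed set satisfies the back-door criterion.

desc(F)\{F}={V}; candidates ⊆ {A,K,P}.
size 0: {}; under {} F still reaches {A,K,P,V} ∋ V.
size 1: {A}, {K}, {P}; under {A} F still reaches {K,V} ∋ V.
{A,K}: F⊥V given {A,K} in G with F→· removed — back-door holds.

F→V: minimal back-door set {A, K}.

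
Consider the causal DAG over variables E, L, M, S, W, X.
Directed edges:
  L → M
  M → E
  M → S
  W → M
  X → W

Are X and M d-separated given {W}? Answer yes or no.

Yes — X ⊥ M | {W}.

Bayes-Ball from X | {W} reaches ∅.
M ∉ reach(X|{W}) ⇒ X ⊥ M | {W}.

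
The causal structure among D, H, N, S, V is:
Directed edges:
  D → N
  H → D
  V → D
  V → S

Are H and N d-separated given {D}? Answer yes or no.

Bayes-Ball from H | {D} reaches {S,V}.
N ∉ reach(H|{D}) ⇒ H ⊥ N | {D}.

Yes — H ⊥ N | {D}.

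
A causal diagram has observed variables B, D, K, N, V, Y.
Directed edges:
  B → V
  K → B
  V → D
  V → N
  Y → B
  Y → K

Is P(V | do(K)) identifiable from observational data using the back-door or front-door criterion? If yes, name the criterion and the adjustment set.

P(V|do(K)): backdoor, adjust for {Y}.

desc(K)\{K}={B,D,N,V}; candidates ⊆ {Y}.
size 0: {}; under {} K still reaches {B,D,N,V,Y} ∋ V.
{Y}: K⊥V given {Y} in G with K→· removed — back-door holds.
P(V|do(K)) = Σ_{Y} P(V|K,Y)·P(Y).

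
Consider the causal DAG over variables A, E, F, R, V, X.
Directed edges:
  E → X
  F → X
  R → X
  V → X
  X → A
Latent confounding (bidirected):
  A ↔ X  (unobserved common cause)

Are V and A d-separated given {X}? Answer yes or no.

No — V and A are d-connected given {X}.

Bayes-Ball from V | {X} reaches {A,E,F,R}.
A ∈ reach(V|{X}) ⇒ V ⊥̸ A | {X}.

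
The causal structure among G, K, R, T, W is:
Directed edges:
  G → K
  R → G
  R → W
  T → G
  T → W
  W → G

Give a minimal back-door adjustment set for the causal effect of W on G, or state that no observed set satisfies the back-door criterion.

desc(W)\{W}={G,K}; candidates ⊆ {R,T}.
size 0: {}; under {} W still reaches {G,K,R,T} ∋ G.
size 1: {R}, {T}; under {R} W still reaches {G,K,T} ∋ G.
{R,T}: W⊥G given {R,T} in G with W→· removed — back-door holds.

W→G: minimal back-door set {R, T}.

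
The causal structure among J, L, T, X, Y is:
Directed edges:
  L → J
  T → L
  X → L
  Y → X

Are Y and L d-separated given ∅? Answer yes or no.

Bayes-Ball from Y | ∅ reaches {J,L,X}.
L ∈ reach(Y|∅) ⇒ Y ⊥̸ L | ∅.

No — Y and L are d-connected given ∅.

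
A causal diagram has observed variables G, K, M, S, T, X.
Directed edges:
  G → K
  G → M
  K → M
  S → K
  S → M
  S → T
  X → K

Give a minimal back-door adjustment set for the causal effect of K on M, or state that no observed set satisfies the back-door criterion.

desc(K)\{K}={M}; candidates ⊆ {G,S,T,X}.
size 0: {}; under {} K still reaches {G,M,S,T,X} ∋ M.
size 1: {G}, {S}, {T} …(+1); under {G} K still reaches {M,S,T,X} ∋ M.
{G,S}: K⊥M given {G,S} in G with K→· removed — back-door holds.

K→M: minimal back-door set {G, S}.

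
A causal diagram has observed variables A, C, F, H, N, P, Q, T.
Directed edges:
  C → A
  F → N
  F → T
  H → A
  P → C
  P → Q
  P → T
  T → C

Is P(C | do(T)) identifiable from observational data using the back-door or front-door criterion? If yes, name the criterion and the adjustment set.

desc(T)\{T}={A,C}; candidates ⊆ {F,H,N,P,Q}.
size 0: {}; under {} T still reaches {A,C,F,N,P,Q} ∋ C.
{P}: T⊥C given {P} in G with T→· removed — back-door holds.
P(C|do(T)) = Σ_{P} P(C|T,P)·P(P).

P(C|do(T)): backdoor, adjust for {P}.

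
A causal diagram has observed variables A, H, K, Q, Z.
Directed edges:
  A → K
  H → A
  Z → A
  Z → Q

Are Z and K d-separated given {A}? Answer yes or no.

Bayes-Ball from Z | {A} reaches {H,Q}.
K ∉ reach(Z|{A}) ⇒ Z ⊥ K | {A}.

Yes — Z ⊥ K | {A}.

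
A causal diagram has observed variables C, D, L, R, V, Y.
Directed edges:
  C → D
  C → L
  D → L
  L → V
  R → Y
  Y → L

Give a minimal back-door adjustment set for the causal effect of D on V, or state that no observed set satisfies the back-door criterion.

desc(D)\{D}={L,V}; candidates ⊆ {C,R,Y}.
size 0: {}; under {} D still reaches {C,L,V} ∋ V.
{C}: D⊥V given {C} in G with D→· removed — back-door holds.

D→V: minimal back-door set {C}.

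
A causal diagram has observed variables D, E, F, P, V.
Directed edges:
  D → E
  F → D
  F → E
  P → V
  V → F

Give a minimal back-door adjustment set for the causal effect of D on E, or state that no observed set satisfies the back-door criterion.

desc(D)\{D}={E}; candidates ⊆ {F,P,V}.
size 0: {}; under {} D still reaches {E,F,P,V} ∋ E.
{F}: D⊥E given {F} in G with D→· removed — back-door holds.

D→E: minimal back-door set {F}.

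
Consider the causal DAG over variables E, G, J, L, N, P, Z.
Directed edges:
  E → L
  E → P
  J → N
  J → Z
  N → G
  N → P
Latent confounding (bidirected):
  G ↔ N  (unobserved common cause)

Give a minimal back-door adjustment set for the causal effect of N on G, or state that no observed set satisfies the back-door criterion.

N→G: no observed back-door set.

desc(N)\{N}={G,P}; candidates ⊆ {E,J,L,Z}.
N↔G: latent back-door arc(s) into N.
size 0: {}; under {} N still reaches {G,J,Z} ∋ G.
size 1: {E}, {J}, {L} …(+1); under {E} N still reaches {G,J,Z} ∋ G.
size 2: {E,J}, {E,L}, {E,Z} …(+3); under {E,J} N still reaches {G} ∋ G.
N↔G cannot be blocked by any observed set — no back-door set.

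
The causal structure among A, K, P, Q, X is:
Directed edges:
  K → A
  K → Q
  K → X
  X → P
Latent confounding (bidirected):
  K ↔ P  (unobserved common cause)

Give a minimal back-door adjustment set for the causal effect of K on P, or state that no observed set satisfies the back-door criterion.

K→P: no observed back-door set.

desc(K)\{K}={A,P,Q,X}; candidates ⊆ {—}.
K↔P: latent back-door arc(s) into K.
size 0: {}; under {} K still reaches {P} ∋ P.
K↔P cannot be blocked by any observed set — no back-door set.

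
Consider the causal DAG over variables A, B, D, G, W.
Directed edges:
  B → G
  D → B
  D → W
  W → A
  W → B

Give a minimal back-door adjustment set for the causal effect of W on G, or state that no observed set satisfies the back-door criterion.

W→G: minimal back-door set {D}.

desc(W)\{W}={A,B,G}; candidates ⊆ {D}.
size 0: {}; under {} W still reaches {B,D,G} ∋ G.
{D}: W⊥G given {D} in G with W→· removed — back-door holds.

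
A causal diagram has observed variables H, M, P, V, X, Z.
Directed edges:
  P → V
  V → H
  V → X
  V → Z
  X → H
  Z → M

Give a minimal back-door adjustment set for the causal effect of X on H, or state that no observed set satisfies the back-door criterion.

desc(X)\{X}={H}; candidates ⊆ {M,P,V,Z}.
size 0: {}; under {} X still reaches {H,M,P,V,Z} ∋ H.
{V}: X⊥H given {V} in G with X→· removed — back-door holds.

X→H: minimal back-door set {V}.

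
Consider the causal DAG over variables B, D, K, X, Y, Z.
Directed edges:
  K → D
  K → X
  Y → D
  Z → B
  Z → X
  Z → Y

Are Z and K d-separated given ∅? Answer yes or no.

Bayes-Ball from Z | ∅ reaches {B,D,X,Y}.
K ∉ reach(Z|∅) ⇒ Z ⊥ K | ∅.

Yes — Z ⊥ K | ∅.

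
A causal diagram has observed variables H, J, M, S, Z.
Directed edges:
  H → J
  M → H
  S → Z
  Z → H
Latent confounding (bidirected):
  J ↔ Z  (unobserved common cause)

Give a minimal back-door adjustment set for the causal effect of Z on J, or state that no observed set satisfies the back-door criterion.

Z→J: no observed back-door set.

desc(Z)\{Z}={H,J}; candidates ⊆ {M,S}.
Z↔J: latent back-door arc(s) into Z.
size 0: {}; under {} Z still reaches {J,S} ∋ J.
size 1: {M}, {S}; under {M} Z still reaches {J,S} ∋ J.
size 2: {M,S}; under {M,S} Z still reaches {J} ∋ J.
Z↔J cannot be blocked by any observed set — no back-door set.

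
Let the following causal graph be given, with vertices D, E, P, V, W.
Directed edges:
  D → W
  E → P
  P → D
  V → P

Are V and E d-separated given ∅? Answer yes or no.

Yes — V ⊥ E | ∅.

Bayes-Ball from V | ∅ reaches {D,P,W}.
E ∉ reach(V|∅) ⇒ V ⊥ E | ∅.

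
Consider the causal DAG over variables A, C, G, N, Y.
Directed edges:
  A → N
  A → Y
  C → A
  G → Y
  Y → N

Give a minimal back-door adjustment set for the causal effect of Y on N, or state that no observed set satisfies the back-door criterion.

desc(Y)\{Y}={N}; candidates ⊆ {A,C,G}.
size 0: {}; under {} Y still reaches {A,C,G,N} ∋ N.
{A}: Y⊥N given {A} in G with Y→· removed — back-door holds.

Y→N: minimal back-door set {A}.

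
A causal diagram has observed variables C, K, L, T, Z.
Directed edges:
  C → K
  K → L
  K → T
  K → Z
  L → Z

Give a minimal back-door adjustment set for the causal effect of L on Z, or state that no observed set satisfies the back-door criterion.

L→Z: minimal back-door set {K}.

desc(L)\{L}={Z}; candidates ⊆ {C,K,T}.
size 0: {}; under {} L still reaches {C,K,T,Z} ∋ Z.
{K}: L⊥Z given {K} in G with L→· removed — back-door holds.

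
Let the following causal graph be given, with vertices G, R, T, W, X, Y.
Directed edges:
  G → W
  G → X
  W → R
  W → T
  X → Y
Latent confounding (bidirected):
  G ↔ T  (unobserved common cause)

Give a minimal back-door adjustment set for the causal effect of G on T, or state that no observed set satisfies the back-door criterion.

desc(G)\{G}={R,T,W,X,Y}; candidates ⊆ {—}.
G↔T: latent back-door arc(s) into G.
size 0: {}; under {} G still reaches {T} ∋ T.
G↔T cannot be blocked by any observed set — no back-door set.

G→T: no observed back-door set.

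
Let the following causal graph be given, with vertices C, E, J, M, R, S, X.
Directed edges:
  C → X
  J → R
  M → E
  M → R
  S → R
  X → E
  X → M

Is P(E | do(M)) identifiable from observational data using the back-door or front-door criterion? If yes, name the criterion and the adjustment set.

desc(M)\{M}={E,R}; candidates ⊆ {C,J,S,X}.
size 0: {}; under {} M still reaches {C,E,X} ∋ E.
{X}: M⊥E given {X} in G with M→· removed — back-door holds.
P(E|do(M)) = Σ_{X} P(E|M,X)·P(X).

P(E|do(M)): backdoor, adjust for {X}.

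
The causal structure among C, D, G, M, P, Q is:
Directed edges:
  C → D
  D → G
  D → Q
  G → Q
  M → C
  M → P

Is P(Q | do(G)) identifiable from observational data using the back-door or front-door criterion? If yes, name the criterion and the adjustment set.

P(Q|do(G)): backdoor, adjust for {D}.

desc(G)\{G}={Q}; candidates ⊆ {C,D,M,P}.
size 0: {}; under {} G still reaches {C,D,M,P,Q} ∋ Q.
{D}: G⊥Q given {D} in G with G→· removed — back-door holds.
P(Q|do(G)) = Σ_{D} P(Q|G,D)·P(D).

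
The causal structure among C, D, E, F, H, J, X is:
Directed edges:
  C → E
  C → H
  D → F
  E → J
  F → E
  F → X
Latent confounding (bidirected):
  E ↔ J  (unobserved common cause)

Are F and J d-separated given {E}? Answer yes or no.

Bayes-Ball from F | {E} reaches {C,D,H,J,X}.
J ∈ reach(F|{E}) ⇒ F ⊥̸ J | {E}.

No — F and J are d-connected given {E}.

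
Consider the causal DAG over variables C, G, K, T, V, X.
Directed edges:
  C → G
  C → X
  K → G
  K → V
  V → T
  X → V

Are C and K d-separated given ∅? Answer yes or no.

Yes — C ⊥ K | ∅.

Bayes-Ball from C | ∅ reaches {G,T,V,X}.
K ∉ reach(C|∅) ⇒ C ⊥ K | ∅.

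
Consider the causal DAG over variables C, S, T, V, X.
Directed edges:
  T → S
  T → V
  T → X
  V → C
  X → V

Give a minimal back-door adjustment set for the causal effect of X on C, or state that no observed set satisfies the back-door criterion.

X→C: minimal back-door set {T}.

desc(X)\{X}={C,V}; candidates ⊆ {S,T}.
size 0: {}; under {} X still reaches {C,S,T,V} ∋ C.
{T}: X⊥C given {T} in G with X→· removed — back-door holds.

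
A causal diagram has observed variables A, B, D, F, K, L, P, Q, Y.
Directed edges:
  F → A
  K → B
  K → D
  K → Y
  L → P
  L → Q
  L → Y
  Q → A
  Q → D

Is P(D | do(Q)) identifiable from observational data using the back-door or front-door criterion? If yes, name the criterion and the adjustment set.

desc(Q)\{Q}={A,D}; candidates ⊆ {B,F,K,L,P,Y}.
∅: Q⊥D given ∅ in G with Q→· removed — back-door holds.
P(D|do(Q)) = P(D|Q) — no adjustment needed.

P(D|do(Q)): backdoor, adjust for ∅.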